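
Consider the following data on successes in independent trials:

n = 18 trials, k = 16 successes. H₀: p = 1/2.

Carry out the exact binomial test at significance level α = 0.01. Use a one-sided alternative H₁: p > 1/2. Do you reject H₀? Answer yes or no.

reject H₀: yes

Exact binomial: n=18, k=16, p₀=1/2=0.5000
P(X≥16) from Σ C(n,i)·p₀^i·(1−p₀)^(n−i)
p-value (one-sided, H₁ greater) = 0.00066
At α=0.01: p < α → reject H₀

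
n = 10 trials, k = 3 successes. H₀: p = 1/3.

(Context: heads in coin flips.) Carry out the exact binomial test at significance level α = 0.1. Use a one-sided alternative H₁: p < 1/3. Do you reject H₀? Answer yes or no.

reject H₀: no

Exact binomial: n=10, k=3, p₀=1/3=0.3333
P(X≤3) from Σ C(n,i)·p₀^i·(1−p₀)^(n−i)
p-value (one-sided, H₁ less) = 0.55926
At α=0.1: p ≥ α → fail to reject H₀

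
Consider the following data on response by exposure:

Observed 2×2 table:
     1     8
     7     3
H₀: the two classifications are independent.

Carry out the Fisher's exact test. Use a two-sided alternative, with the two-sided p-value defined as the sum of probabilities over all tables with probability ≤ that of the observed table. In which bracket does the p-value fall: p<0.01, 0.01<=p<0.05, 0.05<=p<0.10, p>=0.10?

Margins: r₁=9, r₂=10, c₁=8, c₂=11, n=19
p_obs = C(9,1)·C(10,7)/C(19,8); sum pmf over tables with pmf ≤ p_obs
p-value (two-sided) = 0.01977
→ bracket: 0.01<=p<0.05

p-value bracket: 0.01<=p<0.05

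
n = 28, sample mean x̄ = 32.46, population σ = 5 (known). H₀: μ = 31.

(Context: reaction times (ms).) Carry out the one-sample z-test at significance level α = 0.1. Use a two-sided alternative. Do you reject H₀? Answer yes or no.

reject H₀: no

SE = σ/√n = 5/√28 = 0.9449
z = (x̄−μ₀)/SE = (32.46−31)/0.9449 = 1.5451
p-value (two-sided) = 0.12232
At α=0.1: p ≥ α → fail to reject H₀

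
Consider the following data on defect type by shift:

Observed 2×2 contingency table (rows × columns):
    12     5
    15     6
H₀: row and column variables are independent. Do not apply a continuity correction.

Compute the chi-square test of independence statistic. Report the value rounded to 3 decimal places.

Row totals [17, 21], col totals [27, 11], n=38
χ² = (12−12.08)²/12.08 + (5−4.92)²/4.92 + (15−14.92)²/14.92 + (6−6.08)²/6.08 = 0.0032
df = 1

test statistic = 0.003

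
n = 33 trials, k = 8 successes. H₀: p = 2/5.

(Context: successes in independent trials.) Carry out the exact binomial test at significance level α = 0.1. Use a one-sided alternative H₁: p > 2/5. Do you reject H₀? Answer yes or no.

Exact binomial: n=33, k=8, p₀=2/5=0.4000
P(X≥8) from Σ C(n,i)·p₀^i·(1−p₀)^(n−i)
p-value (one-sided, H₁ greater) = 0.98145
At α=0.1: p ≥ α → fail to reject H₀

reject H₀: no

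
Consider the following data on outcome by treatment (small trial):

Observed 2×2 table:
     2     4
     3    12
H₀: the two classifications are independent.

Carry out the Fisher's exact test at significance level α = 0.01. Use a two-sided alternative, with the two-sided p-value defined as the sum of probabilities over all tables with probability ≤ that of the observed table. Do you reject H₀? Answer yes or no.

reject H₀: no

Margins: r₁=6, r₂=15, c₁=5, c₂=16, n=21
p_obs = C(6,2)·C(15,3)/C(21,5); sum pmf over tables with pmf ≤ p_obs
p-value (two-sided) = 0.59752
At α=0.01: p ≥ α → fail to reject H₀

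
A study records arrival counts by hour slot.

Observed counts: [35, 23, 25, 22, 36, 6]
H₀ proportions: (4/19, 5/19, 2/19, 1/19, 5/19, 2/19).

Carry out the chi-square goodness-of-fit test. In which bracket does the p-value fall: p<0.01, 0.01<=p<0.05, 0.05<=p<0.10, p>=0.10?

p-value bracket: p<0.01

n = 147; E_i = n·p_i = [30.95, 38.68, 15.47, 7.74, 38.68, 15.47]
χ² = (35−30.95)²/30.95 + (23−38.68)²/38.68 + (25−15.47)²/15.47 + (22−7.74)²/7.74 + (36−38.68)²/38.68 + (6−15.47)²/15.47 = 45.0357
df = 5
p-value (upper-tail) = 0.00000
→ bracket: p<0.01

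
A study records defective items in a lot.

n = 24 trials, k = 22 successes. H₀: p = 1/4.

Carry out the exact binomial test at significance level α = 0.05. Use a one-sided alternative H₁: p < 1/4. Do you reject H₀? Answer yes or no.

Exact binomial: n=24, k=22, p₀=1/4=0.2500
P(X≤22) from Σ C(n,i)·p₀^i·(1−p₀)^(n−i)
p-value (one-sided, H₁ less) = 1.00000
At α=0.05: p ≥ α → fail to reject H₀

reject H₀: no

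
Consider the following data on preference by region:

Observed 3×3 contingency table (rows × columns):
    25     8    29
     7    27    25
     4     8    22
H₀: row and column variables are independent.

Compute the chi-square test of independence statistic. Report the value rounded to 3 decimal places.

Row totals [62, 59, 34], col totals [36, 43, 76], n=155
χ² = (25−14.40)²/14.40 + (8−17.20)²/17.20 + (29−30.40)²/30.40 + (7−13.70)²/13.70 + (27−16.37)²/16.37 + (25−28.93)²/28.93 + (4−7.90)²/7.90 + (8−9.43)²/9.43 + (22−16.67)²/16.67 = 27.3513
df = 4

test statistic = 27.351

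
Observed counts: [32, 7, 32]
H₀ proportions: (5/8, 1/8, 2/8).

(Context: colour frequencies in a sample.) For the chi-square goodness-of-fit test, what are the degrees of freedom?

df = k − 1 = 3 − 1 = 2

degrees of freedom = 2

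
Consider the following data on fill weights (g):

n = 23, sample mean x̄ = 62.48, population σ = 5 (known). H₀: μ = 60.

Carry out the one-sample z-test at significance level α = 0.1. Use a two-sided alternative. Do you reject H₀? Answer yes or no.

SE = σ/√n = 5/√23 = 1.0426
z = (x̄−μ₀)/SE = (62.48−60)/1.0426 = 2.3787
p-value (two-sided) = 0.01737
At α=0.1: p < α → reject H₀

reject H₀: yes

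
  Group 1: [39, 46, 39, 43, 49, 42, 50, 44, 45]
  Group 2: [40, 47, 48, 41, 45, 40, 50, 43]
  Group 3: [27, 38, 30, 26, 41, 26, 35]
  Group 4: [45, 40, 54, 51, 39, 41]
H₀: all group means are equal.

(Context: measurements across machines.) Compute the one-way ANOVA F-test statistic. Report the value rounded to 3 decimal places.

test statistic = 11.366

Group means [44.11, 44.25, 31.86, 45.00], grand mean 41.467
SSB = Σnᵢ(x̄ᵢ−x̄)² = 846.221; SSW = ΣΣ(x−x̄ᵢ)² = 645.246
MSB = 846.221/3 = 282.0735; MSW = 645.246/26 = 24.8172
F = MSB/MSW = 11.3661
df = (3, 26)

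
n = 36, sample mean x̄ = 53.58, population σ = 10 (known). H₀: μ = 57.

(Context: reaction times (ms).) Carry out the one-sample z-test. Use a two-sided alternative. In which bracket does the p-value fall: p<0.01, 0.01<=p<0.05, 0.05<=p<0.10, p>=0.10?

p-value bracket: 0.01<=p<0.05

SE = σ/√n = 10/√36 = 1.6667
z = (x̄−μ₀)/SE = (53.58−57)/1.6667 = -2.0520
p-value (two-sided) = 0.04017
→ bracket: 0.01<=p<0.05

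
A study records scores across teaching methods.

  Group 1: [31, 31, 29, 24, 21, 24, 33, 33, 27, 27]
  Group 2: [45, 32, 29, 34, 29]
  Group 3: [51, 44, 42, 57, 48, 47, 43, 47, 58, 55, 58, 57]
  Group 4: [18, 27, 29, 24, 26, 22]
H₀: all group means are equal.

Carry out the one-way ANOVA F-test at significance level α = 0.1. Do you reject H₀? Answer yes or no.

reject H₀: yes

Group means [28.00, 33.80, 50.58, 24.33], grand mean 36.424
SSB = Σnᵢ(x̄ᵢ−x̄)² = 4027.011; SSW = ΣΣ(x−x̄ᵢ)² = 823.050
MSB = 4027.011/3 = 1342.3369; MSW = 823.050/29 = 28.3810
F = MSB/MSW = 47.2970
df = (3, 29)
p-value (upper-tail) = 0.00000
At α=0.1: p < α → reject H₀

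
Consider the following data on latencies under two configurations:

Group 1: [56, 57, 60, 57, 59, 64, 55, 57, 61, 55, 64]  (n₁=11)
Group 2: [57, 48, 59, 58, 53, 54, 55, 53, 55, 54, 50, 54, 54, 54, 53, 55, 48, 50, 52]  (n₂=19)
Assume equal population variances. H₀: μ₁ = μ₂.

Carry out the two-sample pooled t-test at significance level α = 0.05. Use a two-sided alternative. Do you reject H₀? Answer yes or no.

reject H₀: yes

x̄₁=58.636, s₁=3.264, n₁=11
x̄₂=53.474, s₂=2.970, n₂=19
s_p² = [10·3.264² + 18·2.970²]/28 = 9.4744
SE = √(s_p²·(1/11+1/19)) = 1.1662
t = (58.636−53.474)/1.1662 = 4.4270
df = 28
p-value (two-sided) = 0.00013
At α=0.05: p < α → reject H₀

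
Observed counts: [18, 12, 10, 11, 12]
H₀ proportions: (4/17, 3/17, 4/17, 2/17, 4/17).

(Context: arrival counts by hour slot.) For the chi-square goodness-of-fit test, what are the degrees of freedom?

df = k − 1 = 5 − 1 = 4

degrees of freedom = 4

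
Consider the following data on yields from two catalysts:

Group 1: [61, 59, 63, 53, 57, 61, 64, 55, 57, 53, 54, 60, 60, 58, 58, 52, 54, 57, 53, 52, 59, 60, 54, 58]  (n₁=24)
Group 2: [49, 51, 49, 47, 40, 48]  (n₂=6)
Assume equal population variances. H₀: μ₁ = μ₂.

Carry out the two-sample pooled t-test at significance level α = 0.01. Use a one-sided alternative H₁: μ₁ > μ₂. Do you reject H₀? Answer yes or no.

x̄₁=57.167, s₁=3.510, n₁=24
x̄₂=47.333, s₂=3.830, n₂=6
s_p² = [23·3.510² + 5·3.830²]/28 = 12.7381
SE = √(s_p²·(1/24+1/6)) = 1.6290
t = (57.167−47.333)/1.6290 = 6.0363
df = 28
p-value (one-sided, H₁ greater) = 0.00000
At α=0.01: p < α → reject H₀

reject H₀: yes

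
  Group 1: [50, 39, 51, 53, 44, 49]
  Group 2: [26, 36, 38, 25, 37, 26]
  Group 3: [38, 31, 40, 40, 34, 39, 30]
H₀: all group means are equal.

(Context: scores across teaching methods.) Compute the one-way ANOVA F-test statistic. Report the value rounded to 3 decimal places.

test statistic = 15.513

Group means [47.67, 31.33, 36.00], grand mean 38.211
SSB = Σnᵢ(x̄ᵢ−x̄)² = 854.491; SSW = ΣΣ(x−x̄ᵢ)² = 440.667
MSB = 854.491/2 = 427.2456; MSW = 440.667/16 = 27.5417
F = MSB/MSW = 15.5127
df = (2, 16)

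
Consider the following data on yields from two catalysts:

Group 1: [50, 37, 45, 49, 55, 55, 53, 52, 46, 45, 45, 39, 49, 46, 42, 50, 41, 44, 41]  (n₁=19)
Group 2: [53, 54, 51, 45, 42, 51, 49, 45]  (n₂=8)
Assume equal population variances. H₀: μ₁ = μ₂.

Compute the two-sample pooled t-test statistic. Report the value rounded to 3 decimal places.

x̄₁=46.526, s₁=5.243, n₁=19
x̄₂=48.750, s₂=4.301, n₂=8
s_p² = [18·5.243² + 7·4.301²]/25 = 24.9695
SE = √(s_p²·(1/19+1/8)) = 2.1060
t = (46.526−48.750)/2.1060 = -1.0559
df = 25

test statistic = -1.056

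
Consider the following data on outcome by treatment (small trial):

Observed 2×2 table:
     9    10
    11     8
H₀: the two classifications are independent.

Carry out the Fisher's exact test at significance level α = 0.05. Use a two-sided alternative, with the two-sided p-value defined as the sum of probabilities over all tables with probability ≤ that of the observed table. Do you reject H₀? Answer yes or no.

reject H₀: no

Margins: r₁=19, r₂=19, c₁=20, c₂=18, n=38
p_obs = C(19,9)·C(19,11)/C(38,20); sum pmf over tables with pmf ≤ p_obs
p-value (two-sided) = 0.74585
At α=0.05: p ≥ α → fail to reject H₀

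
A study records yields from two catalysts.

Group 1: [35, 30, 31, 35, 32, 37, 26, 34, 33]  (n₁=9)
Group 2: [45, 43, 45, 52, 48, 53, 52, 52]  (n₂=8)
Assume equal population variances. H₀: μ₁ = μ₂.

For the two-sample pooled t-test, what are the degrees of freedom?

df = n₁ + n₂ − 2 = 9 + 8 − 2 = 15

degrees of freedom = 15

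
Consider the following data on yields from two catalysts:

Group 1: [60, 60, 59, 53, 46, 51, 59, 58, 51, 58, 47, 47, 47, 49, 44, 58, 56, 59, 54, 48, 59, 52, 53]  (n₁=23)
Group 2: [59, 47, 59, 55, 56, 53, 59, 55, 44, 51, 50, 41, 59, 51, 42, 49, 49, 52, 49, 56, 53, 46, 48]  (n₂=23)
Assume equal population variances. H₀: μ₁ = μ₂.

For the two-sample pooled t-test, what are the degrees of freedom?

df = n₁ + n₂ − 2 = 23 + 23 − 2 = 44

degrees of freedom = 44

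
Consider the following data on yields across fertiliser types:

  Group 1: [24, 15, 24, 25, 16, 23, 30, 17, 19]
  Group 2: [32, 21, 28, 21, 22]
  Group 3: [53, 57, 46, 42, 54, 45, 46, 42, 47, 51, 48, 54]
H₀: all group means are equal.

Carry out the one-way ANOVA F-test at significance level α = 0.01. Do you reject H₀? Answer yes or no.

reject H₀: yes

Group means [21.44, 24.80, 48.75], grand mean 34.692
SSB = Σnᵢ(x̄ᵢ−x̄)² = 4440.266; SSW = ΣΣ(x−x̄ᵢ)² = 567.272
MSB = 4440.266/2 = 2220.1331; MSW = 567.272/23 = 24.6640
F = MSB/MSW = 90.0151
df = (2, 23)
p-value (upper-tail) = 0.00000
At α=0.01: p < α → reject H₀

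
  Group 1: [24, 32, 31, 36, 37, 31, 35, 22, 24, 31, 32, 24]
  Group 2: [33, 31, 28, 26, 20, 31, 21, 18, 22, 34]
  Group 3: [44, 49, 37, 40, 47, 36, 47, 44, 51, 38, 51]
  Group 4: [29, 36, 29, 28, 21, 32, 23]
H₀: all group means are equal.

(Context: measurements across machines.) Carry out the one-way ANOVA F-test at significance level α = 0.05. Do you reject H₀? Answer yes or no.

Group means [29.92, 26.40, 44.00, 28.29], grand mean 32.625
SSB = Σnᵢ(x̄ᵢ−x̄)² = 2030.630; SSW = ΣΣ(x−x̄ᵢ)² = 1060.745
MSB = 2030.630/3 = 676.8766; MSW = 1060.745/36 = 29.4651
F = MSB/MSW = 22.9721
df = (3, 36)
p-value (upper-tail) = 0.00000
At α=0.05: p < α → reject H₀

reject H₀: yes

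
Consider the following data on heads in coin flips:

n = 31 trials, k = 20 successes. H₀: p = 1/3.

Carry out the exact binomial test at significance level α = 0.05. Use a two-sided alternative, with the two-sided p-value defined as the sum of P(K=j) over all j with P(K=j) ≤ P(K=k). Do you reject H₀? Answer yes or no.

Exact binomial: n=31, k=20, p₀=1/3=0.3333
P(X=j) = C(n,j)·p₀^j·(1−p₀)^(n−j); p = Σ P(X=j) over j with P(X=j) ≤ P(X=20)
p-value (two-sided) = 0.00043
At α=0.05: p < α → reject H₀

reject H₀: yes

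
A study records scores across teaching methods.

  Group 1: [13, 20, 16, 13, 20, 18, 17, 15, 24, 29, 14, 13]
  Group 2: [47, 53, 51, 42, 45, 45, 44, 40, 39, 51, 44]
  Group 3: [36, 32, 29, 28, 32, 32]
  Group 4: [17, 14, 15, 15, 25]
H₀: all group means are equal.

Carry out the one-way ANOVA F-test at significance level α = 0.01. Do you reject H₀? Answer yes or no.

reject H₀: yes

Group means [17.67, 45.55, 31.50, 17.20], grand mean 29.059
SSB = Σnᵢ(x̄ᵢ−x̄)² = 5286.188; SSW = ΣΣ(x−x̄ᵢ)² = 597.694
MSB = 5286.188/3 = 1762.0628; MSW = 597.694/30 = 19.9231
F = MSB/MSW = 88.4431
df = (3, 30)
p-value (upper-tail) = 0.00000
At α=0.01: p < α → reject H₀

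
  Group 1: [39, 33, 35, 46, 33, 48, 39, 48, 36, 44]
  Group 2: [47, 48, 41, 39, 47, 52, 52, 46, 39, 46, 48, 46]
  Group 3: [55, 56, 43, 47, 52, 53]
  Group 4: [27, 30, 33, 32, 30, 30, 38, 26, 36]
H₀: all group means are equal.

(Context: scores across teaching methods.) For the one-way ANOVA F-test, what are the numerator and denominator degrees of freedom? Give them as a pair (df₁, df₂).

degrees of freedom = [3, 33]

k = 4 groups, N = 37 total
df = (k−1, N−k) = (4−1, 37−4) = (3, 33)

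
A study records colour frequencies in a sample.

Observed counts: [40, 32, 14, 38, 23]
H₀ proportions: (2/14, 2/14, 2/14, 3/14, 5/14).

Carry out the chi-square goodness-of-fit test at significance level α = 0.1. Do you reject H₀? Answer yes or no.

n = 147; E_i = n·p_i = [21.00, 21.00, 21.00, 31.50, 52.50]
χ² = (40−21.00)²/21.00 + (32−21.00)²/21.00 + (14−21.00)²/21.00 + (38−31.50)²/31.50 + (23−52.50)²/52.50 = 43.2032
df = 4
p-value (upper-tail) = 0.00000
At α=0.1: p < α → reject H₀

reject H₀: yes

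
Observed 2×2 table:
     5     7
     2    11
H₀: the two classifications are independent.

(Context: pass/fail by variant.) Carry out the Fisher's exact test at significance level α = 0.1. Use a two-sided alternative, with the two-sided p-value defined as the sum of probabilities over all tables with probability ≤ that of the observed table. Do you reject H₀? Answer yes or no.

reject H₀: no

Margins: r₁=12, r₂=13, c₁=7, c₂=18, n=25
p_obs = C(12,5)·C(13,2)/C(25,7); sum pmf over tables with pmf ≤ p_obs
p-value (two-sided) = 0.20156
At α=0.1: p ≥ α → fail to reject H₀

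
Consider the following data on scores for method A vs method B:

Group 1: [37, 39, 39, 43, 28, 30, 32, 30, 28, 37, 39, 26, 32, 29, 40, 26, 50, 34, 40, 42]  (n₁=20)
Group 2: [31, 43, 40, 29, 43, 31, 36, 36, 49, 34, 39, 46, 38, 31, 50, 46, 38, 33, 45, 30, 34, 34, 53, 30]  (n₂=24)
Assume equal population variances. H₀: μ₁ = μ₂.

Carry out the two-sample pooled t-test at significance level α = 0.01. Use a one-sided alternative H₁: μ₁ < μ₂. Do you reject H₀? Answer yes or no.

x̄₁=35.050, s₁=6.525, n₁=20
x̄₂=38.292, s₂=7.092, n₂=24
s_p² = [19·6.525² + 23·7.092²]/42 = 46.8073
SE = √(s_p²·(1/20+1/24)) = 2.0714
t = (35.050−38.292)/2.0714 = -1.5650
df = 42
p-value (one-sided, H₁ less) = 0.06255
At α=0.01: p ≥ α → fail to reject H₀

reject H₀: no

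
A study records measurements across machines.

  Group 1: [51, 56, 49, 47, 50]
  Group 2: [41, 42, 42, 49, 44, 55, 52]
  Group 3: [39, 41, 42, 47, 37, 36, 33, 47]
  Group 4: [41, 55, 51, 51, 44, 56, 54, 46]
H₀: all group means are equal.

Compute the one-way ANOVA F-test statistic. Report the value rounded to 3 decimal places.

Group means [50.60, 46.43, 40.25, 49.75], grand mean 46.357
SSB = Σnᵢ(x̄ᵢ−x̄)² = 480.514; SSW = ΣΣ(x−x̄ᵢ)² = 619.914
MSB = 480.514/3 = 160.1714; MSW = 619.914/24 = 25.8298
F = MSB/MSW = 6.2010
df = (3, 24)

test statistic = 6.201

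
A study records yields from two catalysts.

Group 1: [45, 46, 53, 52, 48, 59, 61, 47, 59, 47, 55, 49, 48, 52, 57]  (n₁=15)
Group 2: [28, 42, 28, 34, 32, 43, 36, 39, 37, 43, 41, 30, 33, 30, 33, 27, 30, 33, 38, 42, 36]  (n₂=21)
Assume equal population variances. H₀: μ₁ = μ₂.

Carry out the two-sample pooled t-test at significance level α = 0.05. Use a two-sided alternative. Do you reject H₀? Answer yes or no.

reject H₀: yes

x̄₁=51.867, s₁=5.276, n₁=15
x̄₂=35.000, s₂=5.254, n₂=21
s_p² = [14·5.276² + 20·5.254²]/34 = 27.6980
SE = √(s_p²·(1/15+1/21)) = 1.7792
t = (51.867−35.000)/1.7792 = 9.4800
df = 34
p-value (two-sided) = 0.00000
At α=0.05: p < α → reject H₀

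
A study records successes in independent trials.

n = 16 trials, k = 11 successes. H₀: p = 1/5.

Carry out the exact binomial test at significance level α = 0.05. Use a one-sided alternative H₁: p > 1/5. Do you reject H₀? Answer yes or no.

reject H₀: yes

Exact binomial: n=16, k=11, p₀=1/5=0.2000
P(X≥11) from Σ C(n,i)·p₀^i·(1−p₀)^(n−i)
p-value (one-sided, H₁ greater) = 0.00003
At α=0.05: p < α → reject H₀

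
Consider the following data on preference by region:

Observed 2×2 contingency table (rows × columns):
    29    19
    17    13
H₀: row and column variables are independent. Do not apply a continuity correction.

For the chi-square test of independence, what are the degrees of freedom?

degrees of freedom = 1

df = (r−1)(c−1) = (2−1)·(2−1) = 1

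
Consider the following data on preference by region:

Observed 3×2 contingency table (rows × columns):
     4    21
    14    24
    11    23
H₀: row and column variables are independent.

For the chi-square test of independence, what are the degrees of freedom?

df = (r−1)(c−1) = (3−1)·(2−1) = 2

degrees of freedom = 2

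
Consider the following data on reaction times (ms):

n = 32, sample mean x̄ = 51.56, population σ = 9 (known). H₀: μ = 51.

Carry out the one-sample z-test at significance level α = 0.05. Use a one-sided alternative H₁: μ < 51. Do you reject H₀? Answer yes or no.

reject H₀: no

SE = σ/√n = 9/√32 = 1.5910
z = (x̄−μ₀)/SE = (51.56−51)/1.5910 = 0.3520
p-value (one-sided, H₁ less) = 0.63757
At α=0.05: p ≥ α → fail to reject H₀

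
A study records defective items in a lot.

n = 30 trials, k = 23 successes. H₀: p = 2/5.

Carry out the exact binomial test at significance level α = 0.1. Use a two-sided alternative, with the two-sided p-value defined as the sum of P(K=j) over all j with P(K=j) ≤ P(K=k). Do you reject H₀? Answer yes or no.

Exact binomial: n=30, k=23, p₀=2/5=0.4000
P(X=j) = C(n,j)·p₀^j·(1−p₀)^(n−j); p = Σ P(X=j) over j with P(X=j) ≤ P(X=23)
p-value (two-sided) = 0.00005
At α=0.1: p < α → reject H₀

reject H₀: yes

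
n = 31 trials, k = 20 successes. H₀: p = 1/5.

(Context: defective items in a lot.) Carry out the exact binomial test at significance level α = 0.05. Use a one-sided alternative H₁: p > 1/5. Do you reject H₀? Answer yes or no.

reject H₀: yes

Exact binomial: n=31, k=20, p₀=1/5=0.2000
P(X≥20) from Σ C(n,i)·p₀^i·(1−p₀)^(n−i)
p-value (one-sided, H₁ greater) = 0.00000
At α=0.05: p < α → reject H₀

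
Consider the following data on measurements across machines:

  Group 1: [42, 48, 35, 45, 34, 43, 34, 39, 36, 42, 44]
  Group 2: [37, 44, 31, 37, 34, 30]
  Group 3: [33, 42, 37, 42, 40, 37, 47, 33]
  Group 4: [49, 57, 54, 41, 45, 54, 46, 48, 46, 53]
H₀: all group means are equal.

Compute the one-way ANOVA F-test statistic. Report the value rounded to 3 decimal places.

test statistic = 12.265

Group means [40.18, 35.50, 38.88, 49.30], grand mean 41.686
SSB = Σnᵢ(x̄ᵢ−x̄)² = 897.431; SSW = ΣΣ(x−x̄ᵢ)² = 756.111
MSB = 897.431/3 = 299.1438; MSW = 756.111/31 = 24.3907
F = MSB/MSW = 12.2647
df = (3, 31)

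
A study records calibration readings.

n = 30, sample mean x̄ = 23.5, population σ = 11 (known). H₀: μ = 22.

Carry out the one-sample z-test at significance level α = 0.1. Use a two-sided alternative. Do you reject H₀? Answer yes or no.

SE = σ/√n = 11/√30 = 2.0083
z = (x̄−μ₀)/SE = (23.5−22)/2.0083 = 0.7469
p-value (two-sided) = 0.45513
At α=0.1: p ≥ α → fail to reject H₀

reject H₀: no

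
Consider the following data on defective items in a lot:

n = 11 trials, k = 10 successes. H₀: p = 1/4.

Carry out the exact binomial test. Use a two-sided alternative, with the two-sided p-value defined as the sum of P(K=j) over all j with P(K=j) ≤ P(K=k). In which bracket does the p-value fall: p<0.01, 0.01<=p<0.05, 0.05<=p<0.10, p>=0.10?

p-value bracket: p<0.01

Exact binomial: n=11, k=10, p₀=1/4=0.2500
P(X=j) = C(n,j)·p₀^j·(1−p₀)^(n−j); p = Σ P(X=j) over j with P(X=j) ≤ P(X=10)
p-value (two-sided) = 0.00001
→ bracket: p<0.01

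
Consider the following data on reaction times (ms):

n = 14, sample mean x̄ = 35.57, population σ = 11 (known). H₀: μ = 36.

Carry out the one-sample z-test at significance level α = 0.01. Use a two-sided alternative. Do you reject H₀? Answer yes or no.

reject H₀: no

SE = σ/√n = 11/√14 = 2.9399
z = (x̄−μ₀)/SE = (35.57−36)/2.9399 = -0.1463
p-value (two-sided) = 0.88371
At α=0.01: p ≥ α → fail to reject H₀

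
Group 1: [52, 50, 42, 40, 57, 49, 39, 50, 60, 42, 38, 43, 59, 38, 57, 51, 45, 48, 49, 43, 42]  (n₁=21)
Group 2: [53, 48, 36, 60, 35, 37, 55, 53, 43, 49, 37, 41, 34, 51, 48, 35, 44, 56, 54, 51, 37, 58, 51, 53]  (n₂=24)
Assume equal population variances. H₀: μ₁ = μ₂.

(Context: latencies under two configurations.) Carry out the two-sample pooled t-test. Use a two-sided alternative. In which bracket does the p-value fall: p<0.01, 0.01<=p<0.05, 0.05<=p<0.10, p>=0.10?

x̄₁=47.333, s₁=6.945, n₁=21
x̄₂=46.625, s₂=8.293, n₂=24
s_p² = [20·6.945² + 23·8.293²]/43 = 59.2161
SE = √(s_p²·(1/21+1/24)) = 2.2994
t = (47.333−46.625)/2.2994 = 0.3081
df = 43
p-value (two-sided) = 0.75953
→ bracket: p>=0.10

p-value bracket: p>=0.10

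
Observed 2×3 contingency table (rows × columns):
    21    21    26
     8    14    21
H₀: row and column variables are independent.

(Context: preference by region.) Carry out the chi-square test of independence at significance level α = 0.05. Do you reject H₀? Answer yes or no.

reject H₀: no

Row totals [68, 43], col totals [29, 35, 47], n=111
χ² = (21−17.77)²/17.77 + (21−21.44)²/21.44 + (26−28.79)²/28.79 + (8−11.23)²/11.23 + (14−13.56)²/13.56 + (21−18.21)²/18.21 = 2.2426
df = 2
p-value (upper-tail) = 0.32585
At α=0.05: p ≥ α → fail to reject H₀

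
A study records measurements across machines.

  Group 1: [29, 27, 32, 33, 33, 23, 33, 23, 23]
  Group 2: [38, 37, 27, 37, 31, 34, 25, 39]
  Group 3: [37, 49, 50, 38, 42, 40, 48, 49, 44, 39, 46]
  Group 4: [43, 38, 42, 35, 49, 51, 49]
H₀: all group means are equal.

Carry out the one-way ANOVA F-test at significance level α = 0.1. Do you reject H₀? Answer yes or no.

reject H₀: yes

Group means [28.44, 33.50, 43.82, 43.86], grand mean 37.514
SSB = Σnᵢ(x̄ᵢ−x̄)² = 1588.027; SSW = ΣΣ(x−x̄ᵢ)² = 818.716
MSB = 1588.027/3 = 529.3424; MSW = 818.716/31 = 26.4102
F = MSB/MSW = 20.0431
df = (3, 31)
p-value (upper-tail) = 0.00000
At α=0.1: p < α → reject H₀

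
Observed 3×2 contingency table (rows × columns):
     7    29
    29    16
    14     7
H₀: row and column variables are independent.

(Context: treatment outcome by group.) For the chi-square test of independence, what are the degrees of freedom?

degrees of freedom = 2

df = (r−1)(c−1) = (3−1)·(2−1) = 2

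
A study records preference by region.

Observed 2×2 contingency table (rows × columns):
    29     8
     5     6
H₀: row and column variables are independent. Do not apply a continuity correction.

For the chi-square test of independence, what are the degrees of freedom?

degrees of freedom = 1

df = (r−1)(c−1) = (2−1)·(2−1) = 1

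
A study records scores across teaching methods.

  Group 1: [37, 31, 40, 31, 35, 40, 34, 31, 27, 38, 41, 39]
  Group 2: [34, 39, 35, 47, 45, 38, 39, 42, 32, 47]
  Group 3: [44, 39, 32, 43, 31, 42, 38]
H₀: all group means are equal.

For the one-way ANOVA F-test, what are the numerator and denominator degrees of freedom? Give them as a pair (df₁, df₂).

degrees of freedom = [2, 26]

k = 3 groups, N = 29 total
df = (k−1, N−k) = (3−1, 29−3) = (2, 26)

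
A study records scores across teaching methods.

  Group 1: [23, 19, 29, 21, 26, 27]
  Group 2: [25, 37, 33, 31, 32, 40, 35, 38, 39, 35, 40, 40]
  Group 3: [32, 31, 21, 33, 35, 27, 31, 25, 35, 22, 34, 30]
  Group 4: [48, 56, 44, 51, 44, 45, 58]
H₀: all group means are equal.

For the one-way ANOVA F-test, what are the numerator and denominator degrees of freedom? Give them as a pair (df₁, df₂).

k = 4 groups, N = 37 total
df = (k−1, N−k) = (4−1, 37−4) = (3, 33)

degrees of freedom = [3, 33]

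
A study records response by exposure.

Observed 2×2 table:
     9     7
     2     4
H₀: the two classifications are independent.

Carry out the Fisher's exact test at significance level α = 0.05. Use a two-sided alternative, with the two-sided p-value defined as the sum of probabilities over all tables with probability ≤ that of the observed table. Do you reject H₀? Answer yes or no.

Margins: r₁=16, r₂=6, c₁=11, c₂=11, n=22
p_obs = C(16,9)·C(6,2)/C(22,11); sum pmf over tables with pmf ≤ p_obs
p-value (two-sided) = 0.63512
At α=0.05: p ≥ α → fail to reject H₀

reject H₀: no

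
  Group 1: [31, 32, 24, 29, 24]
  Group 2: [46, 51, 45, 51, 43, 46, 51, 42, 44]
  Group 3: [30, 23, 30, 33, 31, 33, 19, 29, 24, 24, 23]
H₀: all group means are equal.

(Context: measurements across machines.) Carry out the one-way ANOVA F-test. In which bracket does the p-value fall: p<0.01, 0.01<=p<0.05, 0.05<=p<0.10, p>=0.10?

Group means [28.00, 46.56, 27.18], grand mean 34.320
SSB = Σnᵢ(x̄ᵢ−x̄)² = 2107.581; SSW = ΣΣ(x−x̄ᵢ)² = 383.859
MSB = 2107.581/2 = 1053.7907; MSW = 383.859/22 = 17.4481
F = MSB/MSW = 60.3957
df = (2, 22)
p-value (upper-tail) = 0.00000
→ bracket: p<0.01

p-value bracket: p<0.01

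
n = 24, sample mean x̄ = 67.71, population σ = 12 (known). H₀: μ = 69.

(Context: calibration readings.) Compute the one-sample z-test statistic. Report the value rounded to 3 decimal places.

SE = σ/√n = 12/√24 = 2.4495
z = (x̄−μ₀)/SE = (67.71−69)/2.4495 = -0.5266

test statistic = -0.527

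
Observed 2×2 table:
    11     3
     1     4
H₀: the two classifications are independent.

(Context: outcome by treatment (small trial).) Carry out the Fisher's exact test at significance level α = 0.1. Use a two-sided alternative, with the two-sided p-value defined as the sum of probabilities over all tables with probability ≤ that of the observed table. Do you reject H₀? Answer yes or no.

Margins: r₁=14, r₂=5, c₁=12, c₂=7, n=19
p_obs = C(14,11)·C(5,1)/C(19,12); sum pmf over tables with pmf ≤ p_obs
p-value (two-sided) = 0.03793
At α=0.1: p < α → reject H₀

reject H₀: yes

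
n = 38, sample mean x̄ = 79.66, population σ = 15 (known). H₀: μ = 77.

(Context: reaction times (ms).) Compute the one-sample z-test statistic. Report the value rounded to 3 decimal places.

test statistic = 1.093

SE = σ/√n = 15/√38 = 2.4333
z = (x̄−μ₀)/SE = (79.66−77)/2.4333 = 1.0932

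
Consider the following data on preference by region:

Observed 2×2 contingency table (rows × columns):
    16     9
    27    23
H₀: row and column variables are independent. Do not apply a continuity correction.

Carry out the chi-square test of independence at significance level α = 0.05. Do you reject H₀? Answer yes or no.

reject H₀: no

Row totals [25, 50], col totals [43, 32], n=75
χ² = (16−14.33)²/14.33 + (9−10.67)²/10.67 + (27−28.67)²/28.67 + (23−21.33)²/21.33 = 0.6813
df = 1
p-value (upper-tail) = 0.40913
At α=0.05: p ≥ α → fail to reject H₀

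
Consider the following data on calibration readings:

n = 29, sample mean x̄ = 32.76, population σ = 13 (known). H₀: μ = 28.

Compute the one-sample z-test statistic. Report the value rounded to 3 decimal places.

test statistic = 1.972

SE = σ/√n = 13/√29 = 2.4140
z = (x̄−μ₀)/SE = (32.76−28)/2.4140 = 1.9718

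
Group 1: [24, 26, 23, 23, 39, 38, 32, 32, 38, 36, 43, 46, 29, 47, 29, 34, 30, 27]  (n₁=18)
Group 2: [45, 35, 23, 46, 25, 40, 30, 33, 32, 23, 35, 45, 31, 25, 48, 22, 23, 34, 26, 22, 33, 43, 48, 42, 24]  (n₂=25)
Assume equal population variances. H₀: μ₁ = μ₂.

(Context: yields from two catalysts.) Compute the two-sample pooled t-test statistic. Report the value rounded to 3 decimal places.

x̄₁=33.111, s₁=7.553, n₁=18
x̄₂=33.320, s₂=9.031, n₂=25
s_p² = [17·7.553² + 24·9.031²]/41 = 71.3956
SE = √(s_p²·(1/18+1/25)) = 2.6119
t = (33.111−33.320)/2.6119 = -0.0800
df = 41

test statistic = -0.080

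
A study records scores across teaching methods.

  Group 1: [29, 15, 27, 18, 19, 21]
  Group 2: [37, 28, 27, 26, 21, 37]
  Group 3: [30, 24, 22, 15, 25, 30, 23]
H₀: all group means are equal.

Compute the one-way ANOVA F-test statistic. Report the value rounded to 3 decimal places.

test statistic = 2.990

Group means [21.50, 29.33, 24.14], grand mean 24.947
SSB = Σnᵢ(x̄ᵢ−x̄)² = 191.257; SSW = ΣΣ(x−x̄ᵢ)² = 511.690
MSB = 191.257/2 = 95.6284; MSW = 511.690/16 = 31.9807
F = MSB/MSW = 2.9902
df = (2, 16)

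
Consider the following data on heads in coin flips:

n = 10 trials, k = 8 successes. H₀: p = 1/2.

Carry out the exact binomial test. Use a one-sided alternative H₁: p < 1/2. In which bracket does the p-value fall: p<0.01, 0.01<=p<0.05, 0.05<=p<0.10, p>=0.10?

Exact binomial: n=10, k=8, p₀=1/2=0.5000
P(X≤8) from Σ C(n,i)·p₀^i·(1−p₀)^(n−i)
p-value (one-sided, H₁ less) = 0.98926
→ bracket: p>=0.10

p-value bracket: p>=0.10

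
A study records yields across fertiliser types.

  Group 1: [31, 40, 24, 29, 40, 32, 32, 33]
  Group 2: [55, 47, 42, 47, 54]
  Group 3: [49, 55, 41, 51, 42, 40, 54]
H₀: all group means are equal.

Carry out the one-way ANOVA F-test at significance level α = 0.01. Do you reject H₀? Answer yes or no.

Group means [32.62, 49.00, 47.43], grand mean 41.900
SSB = Σnᵢ(x̄ᵢ−x̄)² = 1154.211; SSW = ΣΣ(x−x̄ᵢ)² = 559.589
MSB = 1154.211/2 = 577.1054; MSW = 559.589/17 = 32.9170
F = MSB/MSW = 17.5321
df = (2, 17)
p-value (upper-tail) = 0.00007
At α=0.01: p < α → reject H₀

reject H₀: yes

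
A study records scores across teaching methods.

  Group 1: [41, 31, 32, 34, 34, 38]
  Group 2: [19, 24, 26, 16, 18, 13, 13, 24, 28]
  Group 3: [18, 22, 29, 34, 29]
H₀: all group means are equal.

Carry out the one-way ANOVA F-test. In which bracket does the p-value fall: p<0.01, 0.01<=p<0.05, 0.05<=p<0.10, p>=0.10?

Group means [35.00, 20.11, 26.40], grand mean 26.150
SSB = Σnᵢ(x̄ᵢ−x̄)² = 798.461; SSW = ΣΣ(x−x̄ᵢ)² = 484.089
MSB = 798.461/2 = 399.2306; MSW = 484.089/17 = 28.4758
F = MSB/MSW = 14.0200
df = (2, 17)
p-value (upper-tail) = 0.00025
→ bracket: p<0.01

p-value bracket: p<0.01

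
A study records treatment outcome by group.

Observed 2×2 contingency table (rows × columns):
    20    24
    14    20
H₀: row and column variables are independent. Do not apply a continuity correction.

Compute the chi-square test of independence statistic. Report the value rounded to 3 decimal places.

test statistic = 0.143

Row totals [44, 34], col totals [34, 44], n=78
χ² = (20−19.18)²/19.18 + (24−24.82)²/24.82 + (14−14.82)²/14.82 + (20−19.18)²/19.18 = 0.1428
df = 1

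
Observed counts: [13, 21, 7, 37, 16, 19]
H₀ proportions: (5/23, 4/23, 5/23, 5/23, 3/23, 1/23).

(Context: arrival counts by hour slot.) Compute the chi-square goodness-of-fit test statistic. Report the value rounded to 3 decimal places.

n = 113; E_i = n·p_i = [24.57, 19.65, 24.57, 24.57, 14.74, 4.91]
χ² = (13−24.57)²/24.57 + (21−19.65)²/19.65 + (7−24.57)²/24.57 + (37−24.57)²/24.57 + (16−14.74)²/14.74 + (19−4.91)²/4.91 = 64.8904
df = 5

test statistic = 64.890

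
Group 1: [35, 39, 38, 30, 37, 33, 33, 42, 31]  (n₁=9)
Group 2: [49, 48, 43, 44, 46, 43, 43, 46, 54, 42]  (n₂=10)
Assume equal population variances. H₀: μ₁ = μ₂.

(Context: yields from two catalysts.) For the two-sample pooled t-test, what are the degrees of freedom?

df = n₁ + n₂ − 2 = 9 + 10 − 2 = 17

degrees of freedom = 17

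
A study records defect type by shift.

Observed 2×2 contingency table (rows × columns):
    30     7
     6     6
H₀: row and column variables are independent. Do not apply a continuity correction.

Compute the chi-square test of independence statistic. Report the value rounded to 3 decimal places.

test statistic = 4.491

Row totals [37, 12], col totals [36, 13], n=49
χ² = (30−27.18)²/27.18 + (7−9.82)²/9.82 + (6−8.82)²/8.82 + (6−3.18)²/3.18 = 4.4908
df = 1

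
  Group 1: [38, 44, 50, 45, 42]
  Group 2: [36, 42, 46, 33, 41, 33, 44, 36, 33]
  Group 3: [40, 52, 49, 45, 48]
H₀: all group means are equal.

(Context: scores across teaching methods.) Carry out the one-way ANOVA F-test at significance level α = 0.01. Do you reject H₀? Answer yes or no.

reject H₀: no

Group means [43.80, 38.22, 46.80], grand mean 41.947
SSB = Σnᵢ(x̄ᵢ−x̄)² = 259.792; SSW = ΣΣ(x−x̄ᵢ)² = 367.156
MSB = 259.792/2 = 129.8959; MSW = 367.156/16 = 22.9472
F = MSB/MSW = 5.6606
df = (2, 16)
p-value (upper-tail) = 0.01383
At α=0.01: p ≥ α → fail to reject H₀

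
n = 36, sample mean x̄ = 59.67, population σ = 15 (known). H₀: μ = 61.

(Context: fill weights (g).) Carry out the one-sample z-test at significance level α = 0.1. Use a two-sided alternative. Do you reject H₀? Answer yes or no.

reject H₀: no

SE = σ/√n = 15/√36 = 2.5000
z = (x̄−μ₀)/SE = (59.67−61)/2.5000 = -0.5320
p-value (two-sided) = 0.59473
At α=0.1: p ≥ α → fail to reject H₀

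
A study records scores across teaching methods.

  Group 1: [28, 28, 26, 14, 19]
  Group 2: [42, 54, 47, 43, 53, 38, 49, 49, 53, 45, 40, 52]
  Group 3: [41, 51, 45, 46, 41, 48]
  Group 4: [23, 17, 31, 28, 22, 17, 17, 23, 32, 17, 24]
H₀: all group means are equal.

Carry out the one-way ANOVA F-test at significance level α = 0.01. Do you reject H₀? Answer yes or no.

Group means [23.00, 47.08, 45.33, 22.82], grand mean 35.382
SSB = Σnᵢ(x̄ᵢ−x̄)² = 4740.143; SSW = ΣΣ(x−x̄ᵢ)² = 877.886
MSB = 4740.143/3 = 1580.0477; MSW = 877.886/30 = 29.2629
F = MSB/MSW = 53.9950
df = (3, 30)
p-value (upper-tail) = 0.00000
At α=0.01: p < α → reject H₀

reject H₀: yes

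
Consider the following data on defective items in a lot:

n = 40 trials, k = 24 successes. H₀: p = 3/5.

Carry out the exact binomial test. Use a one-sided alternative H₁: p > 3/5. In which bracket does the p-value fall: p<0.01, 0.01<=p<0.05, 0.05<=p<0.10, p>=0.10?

Exact binomial: n=40, k=24, p₀=3/5=0.6000
P(X≥24) from Σ C(n,i)·p₀^i·(1−p₀)^(n−i)
p-value (one-sided, H₁ greater) = 0.56813
→ bracket: p>=0.10

p-value bracket: p>=0.10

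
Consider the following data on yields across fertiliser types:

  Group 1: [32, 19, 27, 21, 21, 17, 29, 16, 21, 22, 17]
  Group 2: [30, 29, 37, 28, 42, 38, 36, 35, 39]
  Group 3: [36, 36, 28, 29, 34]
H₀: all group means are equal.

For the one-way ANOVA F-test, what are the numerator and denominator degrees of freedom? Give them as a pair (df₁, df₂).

k = 3 groups, N = 25 total
df = (k−1, N−k) = (3−1, 25−3) = (2, 22)

degrees of freedom = [2, 22]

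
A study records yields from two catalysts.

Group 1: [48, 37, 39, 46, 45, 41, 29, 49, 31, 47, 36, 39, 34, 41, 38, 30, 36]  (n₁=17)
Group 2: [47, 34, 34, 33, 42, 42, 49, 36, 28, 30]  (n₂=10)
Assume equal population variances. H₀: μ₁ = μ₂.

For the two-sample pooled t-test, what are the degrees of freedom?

df = n₁ + n₂ − 2 = 17 + 10 − 2 = 25

degrees of freedom = 25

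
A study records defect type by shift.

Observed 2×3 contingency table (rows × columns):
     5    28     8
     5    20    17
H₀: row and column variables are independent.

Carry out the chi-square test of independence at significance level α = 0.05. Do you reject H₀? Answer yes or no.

reject H₀: no

Row totals [41, 42], col totals [10, 48, 25], n=83
χ² = (5−4.94)²/4.94 + (28−23.71)²/23.71 + (8−12.35)²/12.35 + (5−5.06)²/5.06 + (20−24.29)²/24.29 + (17−12.65)²/12.65 = 4.5619
df = 2
p-value (upper-tail) = 0.10218
At α=0.05: p ≥ α → fail to reject H₀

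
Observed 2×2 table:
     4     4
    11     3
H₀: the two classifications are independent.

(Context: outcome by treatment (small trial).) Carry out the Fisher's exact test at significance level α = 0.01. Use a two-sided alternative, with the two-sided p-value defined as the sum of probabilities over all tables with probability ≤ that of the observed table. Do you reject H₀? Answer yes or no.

reject H₀: no

Margins: r₁=8, r₂=14, c₁=15, c₂=7, n=22
p_obs = C(8,4)·C(14,11)/C(22,15); sum pmf over tables with pmf ≤ p_obs
p-value (two-sided) = 0.34262
At α=0.01: p ≥ α → fail to reject H₀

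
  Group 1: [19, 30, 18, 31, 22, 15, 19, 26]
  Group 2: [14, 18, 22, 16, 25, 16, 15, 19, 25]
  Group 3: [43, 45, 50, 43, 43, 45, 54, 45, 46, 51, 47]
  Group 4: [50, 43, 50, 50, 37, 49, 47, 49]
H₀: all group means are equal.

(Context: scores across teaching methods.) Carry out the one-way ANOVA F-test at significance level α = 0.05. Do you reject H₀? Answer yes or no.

reject H₀: yes

Group means [22.50, 18.89, 46.55, 46.88], grand mean 34.361
SSB = Σnᵢ(x̄ᵢ−x̄)² = 6165.814; SSW = ΣΣ(x−x̄ᵢ)² = 666.491
MSB = 6165.814/3 = 2055.2715; MSW = 666.491/32 = 20.8278
F = MSB/MSW = 98.6790
df = (3, 32)
p-value (upper-tail) = 0.00000
At α=0.05: p < α → reject H₀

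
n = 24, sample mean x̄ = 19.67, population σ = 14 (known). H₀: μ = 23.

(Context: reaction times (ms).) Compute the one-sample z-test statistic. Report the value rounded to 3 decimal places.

SE = σ/√n = 14/√24 = 2.8577
z = (x̄−μ₀)/SE = (19.67−23)/2.8577 = -1.1653

test statistic = -1.165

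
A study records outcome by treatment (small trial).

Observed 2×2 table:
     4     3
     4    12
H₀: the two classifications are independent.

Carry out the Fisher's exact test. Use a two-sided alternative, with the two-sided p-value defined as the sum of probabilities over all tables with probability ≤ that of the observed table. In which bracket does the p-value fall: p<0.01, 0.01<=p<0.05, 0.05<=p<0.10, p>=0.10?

Margins: r₁=7, r₂=16, c₁=8, c₂=15, n=23
p_obs = C(7,4)·C(16,4)/C(23,8); sum pmf over tables with pmf ≤ p_obs
p-value (two-sided) = 0.18190
→ bracket: p>=0.10

p-value bracket: p>=0.10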